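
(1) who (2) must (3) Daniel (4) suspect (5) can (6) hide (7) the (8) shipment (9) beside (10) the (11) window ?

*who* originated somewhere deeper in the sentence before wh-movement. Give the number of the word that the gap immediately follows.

Underlying clause: Daniel must suspect who can hide the shipment beside the window.
'who' functions as the subject of the clause embedded under 'suspect'. Fronting leaves a gap immediately after 'suspect':
Who must Daniel suspect ___ can hide the shipment beside the window?
'suspect' is word 4.

4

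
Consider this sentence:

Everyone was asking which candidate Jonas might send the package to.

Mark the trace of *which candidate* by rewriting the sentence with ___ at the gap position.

Everyone was asking which candidate Jonas might send the package to ___.

In situ: Jonas might send the package to which candidate.
'which candidate' functions as the object of the preposition 'to' (recipient of 'send'). The gap is right after 'to'.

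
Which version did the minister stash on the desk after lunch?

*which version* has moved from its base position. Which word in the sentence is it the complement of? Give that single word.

stash

Underlying clause: The minister did stash which version on the desk after lunch.
'which version' functions as the direct object of 'stash'. Fronting leaves a gap immediately after 'stash':
Which version did the minister stash ___ on the desk after lunch?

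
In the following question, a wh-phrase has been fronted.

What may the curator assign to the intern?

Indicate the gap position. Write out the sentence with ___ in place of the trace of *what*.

Before movement: The curator may assign what to the intern.
'what' is the direct object of 'assign'. The gap is right after 'assign'.

What may the curator assign ___ to the intern?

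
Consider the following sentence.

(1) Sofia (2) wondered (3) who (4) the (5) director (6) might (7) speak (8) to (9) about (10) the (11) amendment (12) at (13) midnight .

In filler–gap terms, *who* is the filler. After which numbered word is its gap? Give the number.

In situ: The director might speak to who about the amendment at midnight.
The filler 'who' is interpreted as the object of the preposition 'to'. It moves to the left edge, and the trace sits right after 'to':
Sofia wondered who the director might speak to ___ about the amendment at midnight.
'to' is word 8.

8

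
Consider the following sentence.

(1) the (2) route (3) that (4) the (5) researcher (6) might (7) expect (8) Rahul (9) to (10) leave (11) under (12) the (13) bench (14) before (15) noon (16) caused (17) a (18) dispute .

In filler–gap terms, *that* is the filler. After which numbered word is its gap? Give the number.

'that' is the direct object of 'leave'. It moves to the left edge, and the trace sits right after 'leave':
The route that the researcher might expect Rahul to leave ___ under the bench before noon caused a dispute.
'leave' is word 10.

10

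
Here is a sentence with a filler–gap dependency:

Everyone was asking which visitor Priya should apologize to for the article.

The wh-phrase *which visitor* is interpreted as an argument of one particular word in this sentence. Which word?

Underlying clause: Priya should apologize to which visitor for the article.
'which visitor' functions as the object of the preposition 'to'. It moves to the left edge, and the trace sits right after 'to':
Everyone was asking which visitor Priya should apologize to ___ for the article.

to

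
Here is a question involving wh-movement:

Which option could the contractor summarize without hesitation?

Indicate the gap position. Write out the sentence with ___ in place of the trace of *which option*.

In situ: The contractor could summarize which option without hesitation.
The filler 'which option' is interpreted as the direct object of 'summarize'. The gap is right after 'summarize'.

Which option could the contractor summarize ___ without hesitation?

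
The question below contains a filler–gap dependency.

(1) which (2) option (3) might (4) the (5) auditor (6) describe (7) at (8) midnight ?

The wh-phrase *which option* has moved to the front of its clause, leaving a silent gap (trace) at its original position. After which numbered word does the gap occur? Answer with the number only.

Underlying clause: The auditor might describe which option at midnight.
'which option' is the direct object of 'describe'. Wh-movement fronts it, leaving a gap right after 'describe':
Which option might the auditor describe ___ at midnight?
'describe' is word 6.

6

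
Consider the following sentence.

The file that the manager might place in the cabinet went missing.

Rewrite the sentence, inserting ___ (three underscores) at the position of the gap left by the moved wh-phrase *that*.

'that' functions as the direct object of 'place'. The gap is right after 'place'.

The file that the manager might place ___ in the cabinet went missing.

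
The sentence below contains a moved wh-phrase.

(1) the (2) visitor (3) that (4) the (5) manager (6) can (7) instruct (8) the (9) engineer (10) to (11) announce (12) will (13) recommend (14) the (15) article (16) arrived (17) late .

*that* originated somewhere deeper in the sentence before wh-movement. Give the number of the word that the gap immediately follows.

11

'that' is the subject of the clause embedded under 'announce'. It moves to the left edge, and the trace sits right after 'announce':
The visitor that the manager can instruct the engineer to announce ___ will recommend the article arrived late.
'announce' is word 11.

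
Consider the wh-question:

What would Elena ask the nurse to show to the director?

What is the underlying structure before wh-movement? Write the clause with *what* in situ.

Elena would ask the nurse to show what to the director.

'what' functions as the direct object of 'show'. It moves to the left edge, and the trace sits right after 'show':
What would Elena ask the nurse to show ___ to the director?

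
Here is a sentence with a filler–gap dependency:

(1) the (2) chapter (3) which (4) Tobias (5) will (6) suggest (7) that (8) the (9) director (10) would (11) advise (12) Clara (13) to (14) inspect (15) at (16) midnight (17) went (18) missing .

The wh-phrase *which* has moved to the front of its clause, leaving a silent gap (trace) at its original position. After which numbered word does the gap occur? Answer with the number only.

14

The filler 'which' is interpreted as the direct object of 'inspect'. Fronting leaves a gap immediately after 'inspect':
The chapter which Tobias will suggest that the director would advise Clara to inspect ___ at midnight went missing.
'inspect' is word 14.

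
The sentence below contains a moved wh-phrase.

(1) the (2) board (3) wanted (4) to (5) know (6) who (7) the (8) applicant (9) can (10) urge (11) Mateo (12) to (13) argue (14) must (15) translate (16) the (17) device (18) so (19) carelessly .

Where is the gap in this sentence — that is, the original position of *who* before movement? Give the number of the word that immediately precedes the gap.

13

Before movement: The applicant can urge Mateo to argue who must translate the device so carelessly.
'who' functions as the subject of the clause embedded under 'argue'. It moves to the left edge, and the trace sits right after 'argue':
The board wanted to know who the applicant can urge Mateo to argue ___ must translate the device so carelessly.
'argue' is word 13.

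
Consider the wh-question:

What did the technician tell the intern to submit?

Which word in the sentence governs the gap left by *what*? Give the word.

In situ: The technician did tell the intern to submit what.
The filler 'what' is interpreted as the direct object of 'submit'. Wh-movement fronts it, leaving a gap right after 'submit':
What did the technician tell the intern to submit ___?

submit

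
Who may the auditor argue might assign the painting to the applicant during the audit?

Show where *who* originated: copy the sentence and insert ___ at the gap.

Pre-movement form: The auditor may argue who might assign the painting to the applicant during the audit.
The filler 'who' is interpreted as the subject of the clause embedded under 'argue'. The gap is right after 'argue'.

Who may the auditor argue ___ might assign the painting to the applicant during the audit?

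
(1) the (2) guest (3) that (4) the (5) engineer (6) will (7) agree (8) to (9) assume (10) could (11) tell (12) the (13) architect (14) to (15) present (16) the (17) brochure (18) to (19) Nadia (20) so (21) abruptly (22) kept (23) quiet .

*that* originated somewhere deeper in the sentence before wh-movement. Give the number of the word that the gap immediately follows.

9

'that' is the subject of the clause embedded under 'assume'. Fronting leaves a gap immediately after 'assume':
The guest that the engineer will agree to assume ___ could tell the architect to present the brochure to Nadia so abruptly kept quiet.
'assume' is word 9.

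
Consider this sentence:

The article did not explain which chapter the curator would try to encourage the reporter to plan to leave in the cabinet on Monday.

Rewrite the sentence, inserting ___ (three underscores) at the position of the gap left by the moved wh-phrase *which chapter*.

Underlying clause: The curator would try to encourage the reporter to plan to leave which chapter in the cabinet on Monday.
'which chapter' functions as the direct object of 'leave'. The gap is right after 'leave'.

The article did not explain which chapter the curator would try to encourage the reporter to plan to leave ___ in the cabinet on Monday.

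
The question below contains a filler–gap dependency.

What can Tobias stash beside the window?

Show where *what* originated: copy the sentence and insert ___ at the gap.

In situ: Tobias can stash what beside the window.
'what' is the direct object of 'stash'. The gap is right after 'stash'.

What can Tobias stash ___ beside the window?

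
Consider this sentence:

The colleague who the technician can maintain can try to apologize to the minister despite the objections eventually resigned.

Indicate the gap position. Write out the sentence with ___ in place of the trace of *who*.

The colleague who the technician can maintain ___ can try to apologize to the minister despite the objections eventually resigned.

'who' functions as the subject of the clause embedded under 'maintain'. The gap is right after 'maintain'.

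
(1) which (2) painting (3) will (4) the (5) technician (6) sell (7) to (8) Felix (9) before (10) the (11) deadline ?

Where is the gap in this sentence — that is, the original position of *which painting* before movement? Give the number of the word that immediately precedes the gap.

6

In situ: The technician will sell which painting to Felix before the deadline.
'which painting' functions as the direct object of 'sell'. It moves to the left edge, and the trace sits right after 'sell':
Which painting will the technician sell ___ to Felix before the deadline?
'sell' is word 6.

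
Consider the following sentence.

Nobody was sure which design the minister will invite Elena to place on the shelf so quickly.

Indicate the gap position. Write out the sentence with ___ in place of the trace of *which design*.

Underlying clause: The minister will invite Elena to place which design on the shelf so quickly.
'which design' functions as the direct object of 'place'. The gap is right after 'place'.

Nobody was sure which design the minister will invite Elena to place ___ on the shelf so quickly.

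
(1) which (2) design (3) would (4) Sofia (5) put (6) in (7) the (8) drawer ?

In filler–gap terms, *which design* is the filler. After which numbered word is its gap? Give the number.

5

Pre-movement form: Sofia would put which design in the drawer.
'which design' functions as the direct object of 'put'. It moves to the left edge, and the trace sits right after 'put':
Which design would Sofia put ___ in the drawer?
'put' is word 5.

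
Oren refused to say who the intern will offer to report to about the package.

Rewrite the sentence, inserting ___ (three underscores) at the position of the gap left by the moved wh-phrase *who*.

Oren refused to say who the intern will offer to report to ___ about the package.

Underlying clause: The intern will offer to report to who about the package.
'who' is the object of the preposition 'to'. The gap is right after 'to'.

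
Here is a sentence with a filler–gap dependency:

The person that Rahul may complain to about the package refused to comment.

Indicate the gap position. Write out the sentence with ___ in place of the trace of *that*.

The person that Rahul may complain to ___ about the package refused to comment.

'that' is the object of the preposition 'to'. The gap is right after 'to'.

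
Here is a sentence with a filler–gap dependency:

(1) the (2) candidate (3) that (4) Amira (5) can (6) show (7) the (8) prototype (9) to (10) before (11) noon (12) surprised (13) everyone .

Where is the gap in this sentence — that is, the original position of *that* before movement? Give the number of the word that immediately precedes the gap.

9

'that' is the object of the preposition 'to' (recipient of 'show'). Fronting leaves a gap immediately after 'to':
The candidate that Amira can show the prototype to ___ before noon surprised everyone.
'to' is word 9.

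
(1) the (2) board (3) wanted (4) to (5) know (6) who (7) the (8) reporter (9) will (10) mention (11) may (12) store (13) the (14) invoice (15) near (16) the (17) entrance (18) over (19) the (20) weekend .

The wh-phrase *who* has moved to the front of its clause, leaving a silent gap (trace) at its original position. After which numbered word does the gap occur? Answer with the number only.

In situ: The reporter will mention who may store the invoice near the entrance over the weekend.
'who' functions as the subject of the clause embedded under 'mention'. Wh-movement fronts it, leaving a gap right after 'mention':
The board wanted to know who the reporter will mention ___ may store the invoice near the entrance over the weekend.
'mention' is word 10.

10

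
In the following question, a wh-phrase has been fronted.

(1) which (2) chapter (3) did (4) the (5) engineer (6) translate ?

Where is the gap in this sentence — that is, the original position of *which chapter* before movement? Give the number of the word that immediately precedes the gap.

6

Underlying clause: The engineer did translate which chapter.
The filler 'which chapter' is interpreted as the direct object of 'translate'. Fronting leaves a gap immediately after 'translate':
Which chapter did the engineer translate ___?
'translate' is word 6.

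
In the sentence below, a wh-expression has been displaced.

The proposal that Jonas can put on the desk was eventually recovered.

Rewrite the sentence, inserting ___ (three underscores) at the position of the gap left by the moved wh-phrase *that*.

'that' is the direct object of 'put'. The gap is right after 'put'.

The proposal that Jonas can put ___ on the desk was eventually recovered.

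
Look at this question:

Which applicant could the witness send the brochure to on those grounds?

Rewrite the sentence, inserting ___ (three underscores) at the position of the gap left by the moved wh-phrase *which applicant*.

Which applicant could the witness send the brochure to ___ on those grounds?

In situ: The witness could send the brochure to which applicant on those grounds.
The filler 'which applicant' is interpreted as the object of the preposition 'to' (recipient of 'send'). The gap is right after 'to'.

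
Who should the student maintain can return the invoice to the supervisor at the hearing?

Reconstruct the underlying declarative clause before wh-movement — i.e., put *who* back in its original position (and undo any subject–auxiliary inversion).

The student should maintain who can return the invoice to the supervisor at the hearing.

'who' functions as the subject of the clause embedded under 'maintain'. Wh-movement fronts it, leaving a gap right after 'maintain':
Who should the student maintain ___ can return the invoice to the supervisor at the hearing?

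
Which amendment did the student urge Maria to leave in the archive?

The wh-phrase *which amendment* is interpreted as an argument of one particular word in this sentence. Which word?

leave

In situ: The student did urge Maria to leave which amendment in the archive.
'which amendment' is the direct object of 'leave'. Fronting leaves a gap immediately after 'leave':
Which amendment did the student urge Maria to leave ___ in the archive?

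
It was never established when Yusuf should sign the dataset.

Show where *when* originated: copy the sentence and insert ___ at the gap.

It was never established when Yusuf should sign the dataset ___.

In situ: Yusuf should sign the dataset when.
'when' is the temporal adjunct. The gap is right after 'dataset'.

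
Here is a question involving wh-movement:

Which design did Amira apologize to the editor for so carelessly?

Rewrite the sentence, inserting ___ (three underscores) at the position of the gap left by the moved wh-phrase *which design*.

Pre-movement form: Amira did apologize to the editor for which design so carelessly.
The filler 'which design' is interpreted as the object of the preposition 'for'. The gap is right after 'for'.

Which design did Amira apologize to the editor for ___ so carelessly?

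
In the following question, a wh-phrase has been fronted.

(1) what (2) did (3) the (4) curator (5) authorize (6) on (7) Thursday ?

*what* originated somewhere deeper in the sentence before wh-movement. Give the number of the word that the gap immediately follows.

5

Underlying clause: The curator did authorize what on Thursday.
'what' is the direct object of 'authorize'. Wh-movement fronts it, leaving a gap right after 'authorize':
What did the curator authorize ___ on Thursday?
'authorize' is word 5.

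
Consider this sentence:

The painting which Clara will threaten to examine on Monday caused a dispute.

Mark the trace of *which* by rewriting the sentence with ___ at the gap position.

'which' functions as the direct object of 'examine'. The gap is right after 'examine'.

The painting which Clara will threaten to examine ___ on Monday caused a dispute.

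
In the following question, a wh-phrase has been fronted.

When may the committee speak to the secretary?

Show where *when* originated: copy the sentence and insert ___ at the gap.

Underlying clause: The committee may speak to the secretary when.
'when' is the temporal adjunct. The gap is right after 'secretary'.

When may the committee speak to the secretary ___?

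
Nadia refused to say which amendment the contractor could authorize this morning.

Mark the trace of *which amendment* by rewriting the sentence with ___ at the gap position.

In situ: The contractor could authorize which amendment this morning.
The filler 'which amendment' is interpreted as the direct object of 'authorize'. The gap is right after 'authorize'.

Nadia refused to say which amendment the contractor could authorize ___ this morning.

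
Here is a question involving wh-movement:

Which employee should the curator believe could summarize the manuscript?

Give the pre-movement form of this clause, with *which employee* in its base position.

'which employee' is the subject of the clause embedded under 'believe'. Wh-movement fronts it, leaving a gap right after 'believe':
Which employee should the curator believe ___ could summarize the manuscript?

The curator should believe which employee could summarize the manuscript.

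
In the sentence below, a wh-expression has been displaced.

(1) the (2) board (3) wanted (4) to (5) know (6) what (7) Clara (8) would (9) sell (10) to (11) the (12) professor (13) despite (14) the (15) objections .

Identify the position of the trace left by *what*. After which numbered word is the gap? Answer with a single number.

Before movement: Clara would sell what to the professor despite the objections.
'what' is the direct object of 'sell'. Wh-movement fronts it, leaving a gap right after 'sell':
The board wanted to know what Clara would sell ___ to the professor despite the objections.
'sell' is word 9.

9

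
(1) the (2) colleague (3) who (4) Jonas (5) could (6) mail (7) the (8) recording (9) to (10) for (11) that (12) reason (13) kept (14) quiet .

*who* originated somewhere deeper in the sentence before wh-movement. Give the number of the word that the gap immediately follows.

9

The filler 'who' is interpreted as the object of the preposition 'to' (recipient of 'mail'). Fronting leaves a gap immediately after 'to':
The colleague who Jonas could mail the recording to ___ for that reason kept quiet.
'to' is word 9.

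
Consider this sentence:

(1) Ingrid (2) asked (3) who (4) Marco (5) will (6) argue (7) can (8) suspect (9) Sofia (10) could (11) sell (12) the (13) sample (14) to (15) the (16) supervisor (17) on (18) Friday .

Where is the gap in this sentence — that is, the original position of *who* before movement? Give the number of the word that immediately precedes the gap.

6

Pre-movement form: Marco will argue who can suspect Sofia could sell the sample to the supervisor on Friday.
The filler 'who' is interpreted as the subject of the clause embedded under 'argue'. Fronting leaves a gap immediately after 'argue':
Ingrid asked who Marco will argue ___ can suspect Sofia could sell the sample to the supervisor on Friday.
'argue' is word 6.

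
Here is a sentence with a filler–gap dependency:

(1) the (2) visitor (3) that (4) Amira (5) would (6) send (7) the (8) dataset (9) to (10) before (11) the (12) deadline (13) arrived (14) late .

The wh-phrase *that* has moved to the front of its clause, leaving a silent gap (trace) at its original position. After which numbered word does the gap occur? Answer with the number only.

'that' is the object of the preposition 'to' (recipient of 'send'). Fronting leaves a gap immediately after 'to':
The visitor that Amira would send the dataset to ___ before the deadline arrived late.
'to' is word 9.

9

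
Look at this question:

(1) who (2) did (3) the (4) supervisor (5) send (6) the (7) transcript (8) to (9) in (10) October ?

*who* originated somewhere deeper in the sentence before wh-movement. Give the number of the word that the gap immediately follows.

8

In situ: The supervisor did send the transcript to who in October.
'who' is the object of the preposition 'to' (recipient of 'send'). Fronting leaves a gap immediately after 'to':
Who did the supervisor send the transcript to ___ in October?
'to' is word 8.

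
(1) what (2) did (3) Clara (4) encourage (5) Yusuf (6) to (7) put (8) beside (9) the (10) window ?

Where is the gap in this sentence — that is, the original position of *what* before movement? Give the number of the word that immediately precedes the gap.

7

Before movement: Clara did encourage Yusuf to put what beside the window.
'what' functions as the direct object of 'put'. Fronting leaves a gap immediately after 'put':
What did Clara encourage Yusuf to put ___ beside the window?
'put' is word 7.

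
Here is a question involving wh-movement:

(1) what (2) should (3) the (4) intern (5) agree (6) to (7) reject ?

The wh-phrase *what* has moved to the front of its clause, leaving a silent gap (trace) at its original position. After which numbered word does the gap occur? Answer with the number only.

7

In situ: The intern should agree to reject what.
'what' functions as the direct object of 'reject'. It moves to the left edge, and the trace sits right after 'reject':
What should the intern agree to reject ___?
'reject' is word 7.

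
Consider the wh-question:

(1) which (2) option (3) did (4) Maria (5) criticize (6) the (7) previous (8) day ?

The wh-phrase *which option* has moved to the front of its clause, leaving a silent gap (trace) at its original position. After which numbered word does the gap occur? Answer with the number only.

In situ: Maria did criticize which option the previous day.
'which option' functions as the direct object of 'criticize'. It moves to the left edge, and the trace sits right after 'criticize':
Which option did Maria criticize ___ the previous day?
'criticize' is word 5.

5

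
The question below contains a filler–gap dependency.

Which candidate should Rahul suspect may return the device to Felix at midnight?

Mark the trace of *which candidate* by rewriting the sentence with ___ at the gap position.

Which candidate should Rahul suspect ___ may return the device to Felix at midnight?

Before movement: Rahul should suspect which candidate may return the device to Felix at midnight.
The filler 'which candidate' is interpreted as the subject of the clause embedded under 'suspect'. The gap is right after 'suspect'.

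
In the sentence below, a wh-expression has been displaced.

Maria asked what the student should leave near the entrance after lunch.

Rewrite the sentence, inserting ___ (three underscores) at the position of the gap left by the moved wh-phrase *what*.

Maria asked what the student should leave ___ near the entrance after lunch.

Underlying clause: The student should leave what near the entrance after lunch.
The filler 'what' is interpreted as the direct object of 'leave'. The gap is right after 'leave'.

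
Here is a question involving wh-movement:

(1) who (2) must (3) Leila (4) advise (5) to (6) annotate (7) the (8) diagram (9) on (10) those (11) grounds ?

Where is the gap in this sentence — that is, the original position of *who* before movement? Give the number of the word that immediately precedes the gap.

Pre-movement form: Leila must advise who to annotate the diagram on those grounds.
'who' functions as the direct object of 'advise'. Fronting leaves a gap immediately after 'advise':
Who must Leila advise ___ to annotate the diagram on those grounds?
'advise' is word 4.

4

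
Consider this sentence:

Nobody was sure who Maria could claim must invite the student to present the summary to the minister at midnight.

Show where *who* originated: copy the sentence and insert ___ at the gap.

Nobody was sure who Maria could claim ___ must invite the student to present the summary to the minister at midnight.

In situ: Maria could claim who must invite the student to present the summary to the minister at midnight.
'who' functions as the subject of the clause embedded under 'claim'. The gap is right after 'claim'.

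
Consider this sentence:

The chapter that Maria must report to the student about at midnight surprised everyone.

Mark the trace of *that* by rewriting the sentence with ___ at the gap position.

'that' is the object of the preposition 'about'. The gap is right after 'about'.

The chapter that Maria must report to the student about ___ at midnight surprised everyone.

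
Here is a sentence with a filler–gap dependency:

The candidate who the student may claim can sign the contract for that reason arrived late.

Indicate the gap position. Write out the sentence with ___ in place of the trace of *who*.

'who' functions as the subject of the clause embedded under 'claim'. The gap is right after 'claim'.

The candidate who the student may claim ___ can sign the contract for that reason arrived late.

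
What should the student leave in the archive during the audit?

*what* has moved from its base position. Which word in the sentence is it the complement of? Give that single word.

leave

Pre-movement form: The student should leave what in the archive during the audit.
The filler 'what' is interpreted as the direct object of 'leave'. Fronting leaves a gap immediately after 'leave':
What should the student leave ___ in the archive during the audit?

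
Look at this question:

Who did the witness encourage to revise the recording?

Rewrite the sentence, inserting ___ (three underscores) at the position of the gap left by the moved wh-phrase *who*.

Who did the witness encourage ___ to revise the recording?

In situ: The witness did encourage who to revise the recording.
The filler 'who' is interpreted as the direct object of 'encourage'. The gap is right after 'encourage'.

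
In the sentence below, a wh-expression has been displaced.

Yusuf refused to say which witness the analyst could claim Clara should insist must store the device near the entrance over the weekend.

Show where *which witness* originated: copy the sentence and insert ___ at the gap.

Pre-movement form: The analyst could claim Clara should insist which witness must store the device near the entrance over the weekend.
'which witness' is the subject of the clause embedded under 'insist'. The gap is right after 'insist'.

Yusuf refused to say which witness the analyst could claim Clara should insist ___ must store the device near the entrance over the weekend.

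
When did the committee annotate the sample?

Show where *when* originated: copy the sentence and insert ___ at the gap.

When did the committee annotate the sample ___?

Before movement: The committee did annotate the sample when.
'when' is the temporal adjunct. The gap is right after 'sample'.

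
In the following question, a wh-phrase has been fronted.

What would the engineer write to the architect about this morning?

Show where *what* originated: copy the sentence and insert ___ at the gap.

Before movement: The engineer would write to the architect about what this morning.
The filler 'what' is interpreted as the object of the preposition 'about'. The gap is right after 'about'.

What would the engineer write to the architect about ___ this morning?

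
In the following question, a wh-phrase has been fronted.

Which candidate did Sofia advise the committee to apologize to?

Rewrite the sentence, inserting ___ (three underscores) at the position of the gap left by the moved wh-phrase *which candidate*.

Pre-movement form: Sofia did advise the committee to apologize to which candidate.
'which candidate' functions as the object of the preposition 'to'. The gap is right after 'to'.

Which candidate did Sofia advise the committee to apologize to ___?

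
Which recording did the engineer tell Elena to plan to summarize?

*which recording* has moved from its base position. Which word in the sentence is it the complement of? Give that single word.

summarize

Pre-movement form: The engineer did tell Elena to plan to summarize which recording.
'which recording' is the direct object of 'summarize'. Fronting leaves a gap immediately after 'summarize':
Which recording did the engineer tell Elena to plan to summarize ___?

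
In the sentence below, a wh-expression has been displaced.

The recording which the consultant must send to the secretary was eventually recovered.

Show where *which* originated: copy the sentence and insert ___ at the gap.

'which' functions as the direct object of 'send'. The gap is right after 'send'.

The recording which the consultant must send ___ to the secretary was eventually recovered.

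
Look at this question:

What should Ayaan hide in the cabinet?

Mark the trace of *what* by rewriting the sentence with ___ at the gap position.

What should Ayaan hide ___ in the cabinet?

Before movement: Ayaan should hide what in the cabinet.
'what' functions as the direct object of 'hide'. The gap is right after 'hide'.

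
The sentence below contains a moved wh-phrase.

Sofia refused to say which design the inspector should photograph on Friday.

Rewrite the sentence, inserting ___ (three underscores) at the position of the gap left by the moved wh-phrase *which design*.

Sofia refused to say which design the inspector should photograph ___ on Friday.

Before movement: The inspector should photograph which design on Friday.
The filler 'which design' is interpreted as the direct object of 'photograph'. The gap is right after 'photograph'.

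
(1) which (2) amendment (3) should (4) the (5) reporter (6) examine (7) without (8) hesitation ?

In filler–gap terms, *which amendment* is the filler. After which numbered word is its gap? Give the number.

6

Pre-movement form: The reporter should examine which amendment without hesitation.
The filler 'which amendment' is interpreted as the direct object of 'examine'. Fronting leaves a gap immediately after 'examine':
Which amendment should the reporter examine ___ without hesitation?
'examine' is word 6.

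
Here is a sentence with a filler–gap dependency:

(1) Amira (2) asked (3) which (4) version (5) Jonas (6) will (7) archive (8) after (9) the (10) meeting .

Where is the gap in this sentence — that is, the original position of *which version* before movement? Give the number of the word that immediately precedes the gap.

In situ: Jonas will archive which version after the meeting.
'which version' is the direct object of 'archive'. Wh-movement fronts it, leaving a gap right after 'archive':
Amira asked which version Jonas will archive ___ after the meeting.
'archive' is word 7.

7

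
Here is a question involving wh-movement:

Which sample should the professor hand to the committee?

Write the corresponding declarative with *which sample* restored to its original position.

The professor should hand which sample to the committee.

'which sample' is the direct object of 'hand'. Fronting leaves a gap immediately after 'hand':
Which sample should the professor hand ___ to the committee?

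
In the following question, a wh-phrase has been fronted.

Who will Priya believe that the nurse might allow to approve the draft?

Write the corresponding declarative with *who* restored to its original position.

Priya will believe that the nurse might allow who to approve the draft.

The filler 'who' is interpreted as the direct object of 'allow'. Fronting leaves a gap immediately after 'allow':
Who will Priya believe that the nurse might allow ___ to approve the draft?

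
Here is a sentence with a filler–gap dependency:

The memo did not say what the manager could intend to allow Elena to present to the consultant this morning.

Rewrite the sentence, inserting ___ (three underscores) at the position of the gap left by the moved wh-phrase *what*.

The memo did not say what the manager could intend to allow Elena to present ___ to the consultant this morning.

Pre-movement form: The manager could intend to allow Elena to present what to the consultant this morning.
'what' functions as the direct object of 'present'. The gap is right after 'present'.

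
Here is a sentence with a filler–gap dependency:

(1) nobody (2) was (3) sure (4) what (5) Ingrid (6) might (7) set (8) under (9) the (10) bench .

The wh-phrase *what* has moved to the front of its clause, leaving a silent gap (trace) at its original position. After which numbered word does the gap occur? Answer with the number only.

7

Before movement: Ingrid might set what under the bench.
'what' is the direct object of 'set'. Wh-movement fronts it, leaving a gap right after 'set':
Nobody was sure what Ingrid might set ___ under the bench.
'set' is word 7.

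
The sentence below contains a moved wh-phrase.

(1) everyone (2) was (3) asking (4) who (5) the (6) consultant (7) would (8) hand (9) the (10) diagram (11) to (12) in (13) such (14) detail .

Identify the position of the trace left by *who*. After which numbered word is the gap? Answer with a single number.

Underlying clause: The consultant would hand the diagram to who in such detail.
'who' functions as the object of the preposition 'to' (recipient of 'hand'). Fronting leaves a gap immediately after 'to':
Everyone was asking who the consultant would hand the diagram to ___ in such detail.
'to' is word 11.

11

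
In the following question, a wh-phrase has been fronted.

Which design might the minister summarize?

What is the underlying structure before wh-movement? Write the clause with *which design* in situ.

The minister might summarize which design.

The filler 'which design' is interpreted as the direct object of 'summarize'. It moves to the left edge, and the trace sits right after 'summarize':
Which design might the minister summarize ___?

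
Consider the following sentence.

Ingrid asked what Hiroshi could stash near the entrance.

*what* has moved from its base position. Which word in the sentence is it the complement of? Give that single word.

stash

In situ: Hiroshi could stash what near the entrance.
'what' is the direct object of 'stash'. It moves to the left edge, and the trace sits right after 'stash':
Ingrid asked what Hiroshi could stash ___ near the entrance.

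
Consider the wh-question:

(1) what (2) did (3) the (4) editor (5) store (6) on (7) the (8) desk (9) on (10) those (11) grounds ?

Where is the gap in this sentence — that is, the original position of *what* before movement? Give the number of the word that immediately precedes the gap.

5

In situ: The editor did store what on the desk on those grounds.
'what' is the direct object of 'store'. Fronting leaves a gap immediately after 'store':
What did the editor store ___ on the desk on those grounds?
'store' is word 5.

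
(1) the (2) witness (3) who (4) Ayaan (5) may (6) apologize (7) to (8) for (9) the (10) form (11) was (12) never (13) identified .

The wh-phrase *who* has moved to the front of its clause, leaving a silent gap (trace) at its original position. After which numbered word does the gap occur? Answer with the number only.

The filler 'who' is interpreted as the object of the preposition 'to'. Wh-movement fronts it, leaving a gap right after 'to':
The witness who Ayaan may apologize to ___ for the form was never identified.
'to' is word 7.

7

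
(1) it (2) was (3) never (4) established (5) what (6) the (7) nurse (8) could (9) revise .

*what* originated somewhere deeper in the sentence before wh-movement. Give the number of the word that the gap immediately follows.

In situ: The nurse could revise what.
'what' functions as the direct object of 'revise'. Fronting leaves a gap immediately after 'revise':
It was never established what the nurse could revise ___.
'revise' is word 9.

9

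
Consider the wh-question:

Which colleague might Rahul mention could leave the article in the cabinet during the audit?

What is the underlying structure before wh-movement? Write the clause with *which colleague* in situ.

Rahul might mention which colleague could leave the article in the cabinet during the audit.

The filler 'which colleague' is interpreted as the subject of the clause embedded under 'mention'. Wh-movement fronts it, leaving a gap right after 'mention':
Which colleague might Rahul mention ___ could leave the article in the cabinet during the audit?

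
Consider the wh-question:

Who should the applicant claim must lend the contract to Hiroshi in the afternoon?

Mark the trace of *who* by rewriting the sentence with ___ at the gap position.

Who should the applicant claim ___ must lend the contract to Hiroshi in the afternoon?

Pre-movement form: The applicant should claim who must lend the contract to Hiroshi in the afternoon.
'who' functions as the subject of the clause embedded under 'claim'. The gap is right after 'claim'.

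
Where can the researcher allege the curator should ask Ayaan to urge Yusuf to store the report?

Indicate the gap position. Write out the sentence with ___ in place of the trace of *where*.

In situ: The researcher can allege the curator should ask Ayaan to urge Yusuf to store the report where.
'where' is the locative complement of 'store'. The gap is right after 'report'.

Where can the researcher allege the curator should ask Ayaan to urge Yusuf to store the report ___?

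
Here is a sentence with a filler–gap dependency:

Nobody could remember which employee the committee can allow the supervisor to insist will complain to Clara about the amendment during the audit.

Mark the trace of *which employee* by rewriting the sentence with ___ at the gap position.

Nobody could remember which employee the committee can allow the supervisor to insist ___ will complain to Clara about the amendment during the audit.

Before movement: The committee can allow the supervisor to insist which employee will complain to Clara about the amendment during the audit.
'which employee' is the subject of the clause embedded under 'insist'. The gap is right after 'insist'.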